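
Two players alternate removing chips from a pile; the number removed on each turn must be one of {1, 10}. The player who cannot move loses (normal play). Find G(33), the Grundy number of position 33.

G(0) = 0
G(1) = mex{0} = 1
G(2) = mex{1} = 0
G(3) = mex{0} = 1
G(4) = mex{1} = 0
G(5) = mex{0} = 1
G(6) = mex{1} = 0
G(7) = mex{0} = 1
G(8) = mex{1} = 0
G(9) = mex{0} = 1
G(10) = mex{1,0} = 2
G(11) = mex{2,1} = 0
G(12) = mex{0,0} = 1
G(13) = mex{1,1} = 0
G(14) = mex{0,0} = 1
G(15) = mex{1,1} = 0
G(16) = mex{0,0} = 1
G(17) = mex{1,1} = 0
G(18) = mex{0,0} = 1
G(19) = mex{1,1} = 0
G(20) = mex{0,2} = 1
G(21) = mex{1,0} = 2
G(22) = mex{2,1} = 0
G(23) = mex{0,0} = 1
G(24) = mex{1,1} = 0
G(25) = mex{0,0} = 1
G(26) = mex{1,1} = 0
G(27) = mex{0,0} = 1
G(28) = mex{1,1} = 0
G(29) = mex{0,0} = 1
G(30) = mex{1,1} = 0
G(31) = mex{0,2} = 1
G(32) = mex{1,0} = 2
G(33) = mex{2,1} = 0

0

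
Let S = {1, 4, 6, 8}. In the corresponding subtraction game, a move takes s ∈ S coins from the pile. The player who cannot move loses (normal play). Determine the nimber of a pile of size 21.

n :  0  1  2  3  4  5  6  7  8  9 10 11 12 13 14 15 16 17 18 19 20 21
G :  0  1  0  1  2  0  1  0  1  2  3  2  0  1  0  1  2  0  1  0  1  2

2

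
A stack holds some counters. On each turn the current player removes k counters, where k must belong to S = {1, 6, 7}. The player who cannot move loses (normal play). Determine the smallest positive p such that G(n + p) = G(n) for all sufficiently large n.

G(0) = 0
G(1) = mex{0} = 1
G(2) = mex{1} = 0
G(3) = mex{0} = 1
G(4) = mex{1} = 0
G(5) = mex{0} = 1
G(6) = mex{1,0} = 2
G(7) = mex{2,1,0} = 3
G(8) = mex{3,0,1} = 2
G(9) = mex{2,1,0} = 3
G(10) = mex{3,0,1} = 2
G(11) = mex{2,1,0} = 3
G(12) = mex{3,2,1} = 0
G(13) = mex{0,3,2} = 1
G(14) = mex{1,2,3} = 0
G(15) = mex{0,3,2} = 1
G(16) = mex{1,2,3} = 0
G(17) = mex{0,3,2} = 1
G(18) = mex{1,0,3} = 2
G(19) = mex{2,1,0} = 3
G(20) = mex{3,0,1} = 2
G(21) = mex{2,1,0} = 3
G(22) = mex{3,0,1} = 2
G(23) = mex{2,1,0} = 3
G(24) = mex{3,2,1} = 0
G(25) = mex{0,3,2} = 1
G(n+12) = G(n) holds for n = 0,…,6 (a full window of length max(S) = 7), so the sequence is purely periodic with period 12.

12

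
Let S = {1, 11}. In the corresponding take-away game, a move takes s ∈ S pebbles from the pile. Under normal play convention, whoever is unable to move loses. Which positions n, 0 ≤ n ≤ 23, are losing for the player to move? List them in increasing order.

n :  0  1  2  3  4  5  6  7  8  9 10 11 12 13 14 15 16 17 18 19 20 21 22 23
G :  0  1  0  1  0  1  0  1  0  1  0  1  0  1  0  1  0  1  0  1  0  1  0  1
P-positions are exactly the n with G(n) = 0.

0, 2, 4, 6, 8, 10, 12, 14, 16, 18, 20, 22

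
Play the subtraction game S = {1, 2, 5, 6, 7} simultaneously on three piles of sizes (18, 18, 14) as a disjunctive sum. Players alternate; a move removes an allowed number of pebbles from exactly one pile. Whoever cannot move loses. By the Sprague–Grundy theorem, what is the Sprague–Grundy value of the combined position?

All piles use S = {1, 2, 5, 6, 7}:
G(0) = 0
G(1) = mex{0} = 1
G(2) = mex{1,0} = 2
G(3) = mex{2,1} = 0
G(4) = mex{0,2} = 1
G(5) = mex{1,0,0} = 2
G(6) = mex{2,1,1,0} = 3
G(7) = mex{3,2,2,1,0} = 4
G(8) = mex{4,3,0,2,1} = 5
G(9) = mex{5,4,1,0,2} = 3
G(10) = mex{3,5,2,1,0} = 4
G(11) = mex{4,3,3,2,1} = 0
G(12) = mex{0,4,4,3,2} = 1
G(13) = mex{1,0,5,4,3} = 2
G(14) = mex{2,1,3,5,4} = 0
G(15) = mex{0,2,4,3,5} = 1
G(16) = mex{1,0,0,4,3} = 2
G(17) = mex{2,1,1,0,4} = 3
G(18) = mex{3,2,2,1,0} = 4
Pile A: G(18) = 4.
Pile B: G(18) = 4.
Pile C: G(14) = 0.
Combined Grundy value = 4 ⊕ 4 ⊕ 0 = 0.

0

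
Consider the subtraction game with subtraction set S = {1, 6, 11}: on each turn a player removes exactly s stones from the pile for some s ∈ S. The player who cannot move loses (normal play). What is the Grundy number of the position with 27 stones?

G(0) = 0
G(1) = mex{0} = 1
G(2) = mex{1} = 0
G(3) = mex{0} = 1
G(4) = mex{1} = 0
G(5) = mex{0} = 1
G(6) = mex{1,0} = 2
G(7) = mex{2,1} = 0
G(8) = mex{0,0} = 1
G(9) = mex{1,1} = 0
G(10) = mex{0,0} = 1
G(11) = mex{1,1,0} = 2
G(12) = mex{2,2,1} = 0
G(13) = mex{0,0,0} = 1
G(14) = mex{1,1,1} = 0
G(15) = mex{0,0,0} = 1
G(16) = mex{1,1,1} = 0
G(17) = mex{0,2,2} = 1
G(18) = mex{1,0,0} = 2
G(19) = mex{2,1,1} = 0
G(20) = mex{0,0,0} = 1
G(21) = mex{1,1,1} = 0
G(22) = mex{0,0,2} = 1
G(23) = mex{1,1,0} = 2
G(24) = mex{2,2,1} = 0
G(25) = mex{0,0,0} = 1
G(26) = mex{1,1,1} = 0
G(27) = mex{0,0,0} = 1

1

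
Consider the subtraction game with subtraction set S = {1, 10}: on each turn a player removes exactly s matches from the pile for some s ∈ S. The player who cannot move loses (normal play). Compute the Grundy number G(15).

G(0) = 0
G(1) = mex{0} = 1
G(2) = mex{1} = 0
G(3) = mex{0} = 1
G(4) = mex{1} = 0
G(5) = mex{0} = 1
G(6) = mex{1} = 0
G(7) = mex{0} = 1
G(8) = mex{1} = 0
G(9) = mex{0} = 1
G(10) = mex{1,0} = 2
G(11) = mex{2,1} = 0
G(12) = mex{0,0} = 1
G(13) = mex{1,1} = 0
G(14) = mex{0,0} = 1
G(15) = mex{1,1} = 0

0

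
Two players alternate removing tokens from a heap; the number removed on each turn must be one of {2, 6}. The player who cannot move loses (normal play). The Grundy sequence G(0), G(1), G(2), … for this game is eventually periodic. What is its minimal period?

4

G(0) = 0
G(1) = mex{} = 0
G(2) = mex{0} = 1
G(3) = mex{0} = 1
G(4) = mex{1} = 0
G(5) = mex{1} = 0
G(6) = mex{0,0} = 1
G(7) = mex{0,0} = 1
G(8) = mex{1,1} = 0
G(9) = mex{1,1} = 0
G(10) = mex{0,0} = 1
G(11) = mex{0,0} = 1
G(12) = mex{1,1} = 0
G(13) = mex{1,1} = 0
G(14) = mex{0,0} = 1
G(n+4) = G(n) holds for n = 0,…,5 (a full window of length max(S) = 6), so the sequence is purely periodic with period 4.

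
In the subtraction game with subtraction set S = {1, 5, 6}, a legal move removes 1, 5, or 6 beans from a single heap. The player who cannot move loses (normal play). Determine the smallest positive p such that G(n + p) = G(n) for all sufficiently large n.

11

G(0) = 0
G(1) = mex{0} = 1
G(2) = mex{1} = 0
G(3) = mex{0} = 1
G(4) = mex{1} = 0
G(5) = mex{0,0} = 1
G(6) = mex{1,1,0} = 2
G(7) = mex{2,0,1} = 3
G(8) = mex{3,1,0} = 2
G(9) = mex{2,0,1} = 3
G(10) = mex{3,1,0} = 2
G(11) = mex{2,2,1} = 0
G(12) = mex{0,3,2} = 1
G(13) = mex{1,2,3} = 0
G(14) = mex{0,3,2} = 1
G(15) = mex{1,2,3} = 0
G(16) = mex{0,0,2} = 1
G(17) = mex{1,1,0} = 2
G(18) = mex{2,0,1} = 3
G(19) = mex{3,1,0} = 2
G(20) = mex{2,0,1} = 3
G(21) = mex{3,1,0} = 2
G(22) = mex{2,2,1} = 0
G(23) = mex{0,3,2} = 1
G(n+11) = G(n) holds for n = 0,…,5 (a full window of length max(S) = 6), so the sequence is purely periodic with period 11.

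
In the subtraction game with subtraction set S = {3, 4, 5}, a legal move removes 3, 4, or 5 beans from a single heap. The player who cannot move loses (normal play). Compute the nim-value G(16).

G(0) = 0
G(1) = mex{} = 0
G(2) = mex{} = 0
G(3) = mex{0} = 1
G(4) = mex{0,0} = 1
G(5) = mex{0,0,0} = 1
G(6) = mex{1,0,0} = 2
G(7) = mex{1,1,0} = 2
G(8) = mex{1,1,1} = 0
G(9) = mex{2,1,1} = 0
G(10) = mex{2,2,1} = 0
G(11) = mex{0,2,2} = 1
G(12) = mex{0,0,2} = 1
G(13) = mex{0,0,0} = 1
G(14) = mex{1,0,0} = 2
G(15) = mex{1,1,0} = 2
G(16) = mex{1,1,1} = 0

0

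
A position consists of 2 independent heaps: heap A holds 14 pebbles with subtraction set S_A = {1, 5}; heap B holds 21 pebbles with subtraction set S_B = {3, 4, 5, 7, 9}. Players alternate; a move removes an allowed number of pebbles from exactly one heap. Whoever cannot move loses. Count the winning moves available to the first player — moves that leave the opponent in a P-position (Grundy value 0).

Heap A, S = {1, 5}:
G(0) = 0
G(1) = mex{0} = 1
G(2) = mex{1} = 0
G(3) = mex{0} = 1
G(4) = mex{1} = 0
G(5) = mex{0,0} = 1
G(6) = mex{1,1} = 0
G(7) = mex{0,0} = 1
G(8) = mex{1,1} = 0
G(9) = mex{0,0} = 1
G(10) = mex{1,1} = 0
G(11) = mex{0,0} = 1
G(12) = mex{1,1} = 0
G(13) = mex{0,0} = 1
G(14) = mex{1,1} = 0
G_A(14) = 0.
Heap B, S = {3, 4, 5, 7, 9}:
n :  0  1  2  3  4  5  6  7  8  9 10 11 12 13 14 15 16 17 18 19 20 21
G :  0  0  0  1  1  1  2  2  2  3  3  3  0  0  0  1  1  1  2  2  2  3
G_B(21) = 3.
Combined Grundy value = 0 ⊕ 3 = 3.
A winning move leaves total XOR = 0, i.e. changes one component's Grundy value g to g ⊕ X where X is the current total.
Heap A: need g' = 0⊕3 = 3. Options: 14−1→G=1, 14−5→G=1. Hits: 0.
Heap B: need g' = 3⊕3 = 0. Options: 21−3→G=2, 21−4→G=1, 21−5→G=1, 21−7→G=0, 21−9→G=0. Hits: 2.

2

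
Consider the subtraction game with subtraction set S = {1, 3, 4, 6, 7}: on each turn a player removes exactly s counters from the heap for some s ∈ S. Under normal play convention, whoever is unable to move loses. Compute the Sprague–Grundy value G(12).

G(0) = 0
G(1) = mex{0} = 1
G(2) = mex{1} = 0
G(3) = mex{0,0} = 1
G(4) = mex{1,1,0} = 2
G(5) = mex{2,0,1} = 3
G(6) = mex{3,1,0,0} = 2
G(7) = mex{2,2,1,1,0} = 3
G(8) = mex{3,3,2,0,1} = 4
G(9) = mex{4,2,3,1,0} = 5
G(10) = mex{5,3,2,2,1} = 0
G(11) = mex{0,4,3,3,2} = 1
G(12) = mex{1,5,4,2,3} = 0

0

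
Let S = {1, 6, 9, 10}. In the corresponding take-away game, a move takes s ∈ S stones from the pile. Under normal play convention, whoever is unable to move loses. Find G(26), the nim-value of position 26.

n :  0  1  2  3  4  5  6  7  8  9 10 11 12 13 14 15 16 17 18 19 20 21 22 23 24 25 26
G :  0  1  0  1  0  1  2  0  1  2  3  2  3  2  3  0  1  3  0  1  0  1  0  1  2  3  2

2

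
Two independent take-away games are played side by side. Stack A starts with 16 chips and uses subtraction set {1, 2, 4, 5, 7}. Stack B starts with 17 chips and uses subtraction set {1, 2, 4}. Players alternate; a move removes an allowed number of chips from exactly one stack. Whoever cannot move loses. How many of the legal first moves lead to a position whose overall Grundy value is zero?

Stack A, S = {1, 2, 4, 5, 7}:
n :  0  1  2  3  4  5  6  7  8  9 10 11 12 13 14 15 16
G :  0  1  2  0  1  2  0  1  2  0  1  2  0  1  2  0  1
G_A(16) = 1.
Stack B, S = {1, 2, 4}:
n :  0  1  2  3  4  5  6  7  8  9 10 11 12 13 14 15 16 17
G :  0  1  2  0  1  2  0  1  2  0  1  2  0  1  2  0  1  2
G_B(17) = 2.
Combined Grundy value = 1 ⊕ 2 = 3.
A winning move leaves total XOR = 0, i.e. changes one component's Grundy value g to g ⊕ X where X is the current total.
Stack A: need g' = 1⊕3 = 2. Options: 16−1→G=0, 16−2→G=2, 16−4→G=0, 16−5→G=2, 16−7→G=0. Hits: 2.
Stack B: need g' = 2⊕3 = 1. Options: 17−1→G=1, 17−2→G=0, 17−4→G=1. Hits: 2.

4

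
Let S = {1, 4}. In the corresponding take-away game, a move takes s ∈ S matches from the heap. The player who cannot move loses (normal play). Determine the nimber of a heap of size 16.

G(0) = 0
G(1) = mex{0} = 1
G(2) = mex{1} = 0
G(3) = mex{0} = 1
G(4) = mex{1,0} = 2
G(5) = mex{2,1} = 0
G(6) = mex{0,0} = 1
G(7) = mex{1,1} = 0
G(8) = mex{0,2} = 1
G(9) = mex{1,0} = 2
G(10) = mex{2,1} = 0
G(11) = mex{0,0} = 1
G(12) = mex{1,1} = 0
G(13) = mex{0,2} = 1
G(14) = mex{1,0} = 2
G(15) = mex{2,1} = 0
G(16) = mex{0,0} = 1

1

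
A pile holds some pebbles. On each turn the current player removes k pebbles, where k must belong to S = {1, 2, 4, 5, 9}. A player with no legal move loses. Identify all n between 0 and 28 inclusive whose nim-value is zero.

G(0) = 0
G(1) = mex{0} = 1
G(2) = mex{1,0} = 2
G(3) = mex{2,1} = 0
G(4) = mex{0,2,0} = 1
G(5) = mex{1,0,1,0} = 2
G(6) = mex{2,1,2,1} = 0
G(7) = mex{0,2,0,2} = 1
G(8) = mex{1,0,1,0} = 2
G(9) = mex{2,1,2,1,0} = 3
G(10) = mex{3,2,0,2,1} = 4
G(11) = mex{4,3,1,0,2} = 5
G(12) = mex{5,4,2,1,0} = 3
G(13) = mex{3,5,3,2,1} = 0
G(14) = mex{0,3,4,3,2} = 1
G(15) = mex{1,0,5,4,0} = 2
G(16) = mex{2,1,3,5,1} = 0
G(17) = mex{0,2,0,3,2} = 1
G(18) = mex{1,0,1,0,3} = 2
G(19) = mex{2,1,2,1,4} = 0
G(20) = mex{0,2,0,2,5} = 1
G(21) = mex{1,0,1,0,3} = 2
G(22) = mex{2,1,2,1,0} = 3
G(23) = mex{3,2,0,2,1} = 4
G(24) = mex{4,3,1,0,2} = 5
G(25) = mex{5,4,2,1,0} = 3
G(26) = mex{3,5,3,2,1} = 0
G(27) = mex{0,3,4,3,2} = 1
G(28) = mex{1,0,5,4,0} = 2
P-positions are exactly the n with G(n) = 0.

0, 3, 6, 13, 16, 19, 26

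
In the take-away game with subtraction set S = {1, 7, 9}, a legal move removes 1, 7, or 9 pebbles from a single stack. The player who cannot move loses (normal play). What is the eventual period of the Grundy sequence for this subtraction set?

G(0) = 0
G(1) = mex{0} = 1
G(2) = mex{1} = 0
G(3) = mex{0} = 1
G(4) = mex{1} = 0
G(5) = mex{0} = 1
G(6) = mex{1} = 0
G(7) = mex{0,0} = 1
G(8) = mex{1,1} = 0
G(9) = mex{0,0,0} = 1
G(10) = mex{1,1,1} = 0
G(11) = mex{0,0,0} = 1
G(12) = mex{1,1,1} = 0
G(13) = mex{0,0,0} = 1
G(14) = mex{1,1,1} = 0
G(n+2) = G(n) holds for n = 0,…,8 (a full window of length max(S) = 9), so the sequence is purely periodic with period 2.

2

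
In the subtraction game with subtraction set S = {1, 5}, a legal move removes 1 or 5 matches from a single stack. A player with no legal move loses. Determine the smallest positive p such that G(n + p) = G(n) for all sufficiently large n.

G(0) = 0
G(1) = mex{0} = 1
G(2) = mex{1} = 0
G(3) = mex{0} = 1
G(4) = mex{1} = 0
G(5) = mex{0,0} = 1
G(6) = mex{1,1} = 0
G(7) = mex{0,0} = 1
G(8) = mex{1,1} = 0
G(9) = mex{0,0} = 1
G(10) = mex{1,1} = 0
G(11) = mex{0,0} = 1
G(12) = mex{1,1} = 0
G(13) = mex{0,0} = 1
G(14) = mex{1,1} = 0
G(n+2) = G(n) holds for n = 0,…,4 (a full window of length max(S) = 5), so the sequence is purely periodic with period 2.

2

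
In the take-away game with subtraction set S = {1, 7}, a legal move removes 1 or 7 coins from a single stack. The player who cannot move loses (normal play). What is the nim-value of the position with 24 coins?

0

n :  0  1  2  3  4  5  6  7  8  9 10 11 12 13 14 15 16 17 18 19 20 21 22 23 24
G :  0  1  0  1  0  1  0  1  0  1  0  1  0  1  0  1  0  1  0  1  0  1  0  1  0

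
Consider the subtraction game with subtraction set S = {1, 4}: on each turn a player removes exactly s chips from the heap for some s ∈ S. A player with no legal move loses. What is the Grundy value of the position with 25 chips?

0

n :  0  1  2  3  4  5  6  7  8  9 10 11 12 13 14 15 16 17 18 19 20 21 22 23 24 25
G :  0  1  0  1  2  0  1  0  1  2  0  1  0  1  2  0  1  0  1  2  0  1  0  1  2  0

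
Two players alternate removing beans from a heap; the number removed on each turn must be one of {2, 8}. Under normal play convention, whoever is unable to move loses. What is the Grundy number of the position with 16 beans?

1

G(0) = 0
G(1) = mex{} = 0
G(2) = mex{0} = 1
G(3) = mex{0} = 1
G(4) = mex{1} = 0
G(5) = mex{1} = 0
G(6) = mex{0} = 1
G(7) = mex{0} = 1
G(8) = mex{1,0} = 2
G(9) = mex{1,0} = 2
G(10) = mex{2,1} = 0
G(11) = mex{2,1} = 0
G(12) = mex{0,0} = 1
G(13) = mex{0,0} = 1
G(14) = mex{1,1} = 0
G(15) = mex{1,1} = 0
G(16) = mex{0,2} = 1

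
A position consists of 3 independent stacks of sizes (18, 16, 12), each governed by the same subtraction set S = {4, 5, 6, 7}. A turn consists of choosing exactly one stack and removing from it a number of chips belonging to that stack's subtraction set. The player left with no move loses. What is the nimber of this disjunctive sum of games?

0

All stacks use S = {4, 5, 6, 7}:
n :  0  1  2  3  4  5  6  7  8  9 10 11 12 13 14 15 16 17 18
G :  0  0  0  0  1  1  1  1  2  2  2  0  0  0  0  1  1  1  1
Stack A: G(18) = 1.
Stack B: G(16) = 1.
Stack C: G(12) = 0.
Combined Grundy value = 1 ⊕ 1 ⊕ 0 = 0.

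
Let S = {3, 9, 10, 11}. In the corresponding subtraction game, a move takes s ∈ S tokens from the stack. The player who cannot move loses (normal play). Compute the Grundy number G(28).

0

n :  0  1  2  3  4  5  6  7  8  9 10 11 12 13 14 15 16 17 18 19 20 21 22 23 24 25 26 27 28
G :  0  0  0  1  1  1  0  0  0  1  1  1  2  2  0  3  3  1  2  2  0  0  0  1  1  1  0  0  0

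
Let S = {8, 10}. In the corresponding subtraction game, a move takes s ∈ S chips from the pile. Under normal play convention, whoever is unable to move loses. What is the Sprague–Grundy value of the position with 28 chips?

n :  0  1  2  3  4  5  6  7  8  9 10 11 12 13 14 15 16 17 18 19 20 21 22 23 24 25 26 27 28
G :  0  0  0  0  0  0  0  0  1  1  1  1  1  1  1  1  2  2  0  0  0  0  0  0  0  0  1  1  1

1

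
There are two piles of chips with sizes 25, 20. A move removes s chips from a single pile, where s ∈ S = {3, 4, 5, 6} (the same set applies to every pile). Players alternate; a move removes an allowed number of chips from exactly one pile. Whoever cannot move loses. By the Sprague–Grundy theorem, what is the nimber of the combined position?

2

All piles use S = {3, 4, 5, 6}:
n :  0  1  2  3  4  5  6  7  8  9 10 11 12 13 14 15 16 17 18 19 20 21 22 23 24 25
G :  0  0  0  1  1  1  2  2  2  0  0  0  1  1  1  2  2  2  0  0  0  1  1  1  2  2
Pile A: G(25) = 2.
Pile B: G(20) = 0.
Combined Grundy value = 2 ⊕ 0 = 2.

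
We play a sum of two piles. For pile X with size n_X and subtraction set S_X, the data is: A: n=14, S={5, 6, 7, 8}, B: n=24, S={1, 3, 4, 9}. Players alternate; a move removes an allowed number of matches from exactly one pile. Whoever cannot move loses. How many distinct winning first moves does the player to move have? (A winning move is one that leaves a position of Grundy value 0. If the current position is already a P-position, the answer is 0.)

0

Pile A, S = {5, 6, 7, 8}:
n :  0  1  2  3  4  5  6  7  8  9 10 11 12 13 14
G :  0  0  0  0  0  1  1  1  1  1  2  2  2  0  0
G_A(14) = 0.
Pile B, S = {1, 3, 4, 9}:
G(0) = 0
G(1) = mex{0} = 1
G(2) = mex{1} = 0
G(3) = mex{0,0} = 1
G(4) = mex{1,1,0} = 2
G(5) = mex{2,0,1} = 3
G(6) = mex{3,1,0} = 2
G(7) = mex{2,2,1} = 0
G(8) = mex{0,3,2} = 1
G(9) = mex{1,2,3,0} = 4
G(10) = mex{4,0,2,1} = 3
G(11) = mex{3,1,0,0} = 2
G(12) = mex{2,4,1,1} = 0
G(13) = mex{0,3,4,2} = 1
G(14) = mex{1,2,3,3} = 0
G(15) = mex{0,0,2,2} = 1
G(16) = mex{1,1,0,0} = 2
G(17) = mex{2,0,1,1} = 3
G(18) = mex{3,1,0,4} = 2
G(19) = mex{2,2,1,3} = 0
G(20) = mex{0,3,2,2} = 1
G(21) = mex{1,2,3,0} = 4
G(22) = mex{4,0,2,1} = 3
G(23) = mex{3,1,0,0} = 2
G(24) = mex{2,4,1,1} = 0
G_B(24) = 0.
Combined Grundy value = 0 ⊕ 0 = 0.
A winning move leaves total XOR = 0, i.e. changes one component's Grundy value g to g ⊕ X where X is the current total.
Pile A: target g' = 0⊕0 = 0, but every legal move changes the Grundy value (mex property), so 0 moves.
Pile B: target g' = 0⊕0 = 0, but every legal move changes the Grundy value (mex property), so 0 moves.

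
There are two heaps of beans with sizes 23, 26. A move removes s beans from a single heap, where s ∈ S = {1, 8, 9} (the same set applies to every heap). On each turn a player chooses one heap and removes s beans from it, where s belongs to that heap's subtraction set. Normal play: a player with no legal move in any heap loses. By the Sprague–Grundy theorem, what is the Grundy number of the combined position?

3

All heaps use S = {1, 8, 9}:
G(0) = 0
G(1) = mex{0} = 1
G(2) = mex{1} = 0
G(3) = mex{0} = 1
G(4) = mex{1} = 0
G(5) = mex{0} = 1
G(6) = mex{1} = 0
G(7) = mex{0} = 1
G(8) = mex{1,0} = 2
G(9) = mex{2,1,0} = 3
G(10) = mex{3,0,1} = 2
G(11) = mex{2,1,0} = 3
G(12) = mex{3,0,1} = 2
G(13) = mex{2,1,0} = 3
G(14) = mex{3,0,1} = 2
G(15) = mex{2,1,0} = 3
G(16) = mex{3,2,1} = 0
G(17) = mex{0,3,2} = 1
G(18) = mex{1,2,3} = 0
G(19) = mex{0,3,2} = 1
G(20) = mex{1,2,3} = 0
G(21) = mex{0,3,2} = 1
G(22) = mex{1,2,3} = 0
G(23) = mex{0,3,2} = 1
G(24) = mex{1,0,3} = 2
G(25) = mex{2,1,0} = 3
G(26) = mex{3,0,1} = 2
Heap A: G(23) = 1.
Heap B: G(26) = 2.
Combined Grundy value = 1 ⊕ 2 = 3.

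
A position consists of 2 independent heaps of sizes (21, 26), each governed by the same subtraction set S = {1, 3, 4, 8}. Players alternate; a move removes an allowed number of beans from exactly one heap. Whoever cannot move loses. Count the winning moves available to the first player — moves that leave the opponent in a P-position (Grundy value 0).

1

All heaps use S = {1, 3, 4, 8}:
n :  0  1  2  3  4  5  6  7  8  9 10 11 12 13 14 15 16 17 18 19 20 21 22 23 24 25 26
G :  0  1  0  1  2  3  2  0  1  0  1  2  3  2  0  1  0  1  2  3  2  0  1  0  1  2  3
Heap A: G(21) = 0.
Heap B: G(26) = 3.
Combined Grundy value = 0 ⊕ 3 = 3.
A winning move leaves total XOR = 0, i.e. changes one component's Grundy value g to g ⊕ X where X is the current total.
Heap A: need g' = 0⊕3 = 3. Options: 21−1→G=2, 21−3→G=2, 21−4→G=1, 21−8→G=2. Hits: 0.
Heap B: need g' = 3⊕3 = 0. Options: 26−1→G=2, 26−3→G=0, 26−4→G=1, 26−8→G=2. Hits: 1.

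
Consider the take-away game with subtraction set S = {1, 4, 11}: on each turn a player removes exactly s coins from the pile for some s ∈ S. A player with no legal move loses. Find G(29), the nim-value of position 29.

n :  0  1  2  3  4  5  6  7  8  9 10 11 12 13 14 15 16 17 18 19 20 21 22 23 24 25 26 27 28 29
G :  0  1  0  1  2  0  1  0  1  2  0  1  0  1  2  0  1  0  1  2  0  1  0  1  2  0  1  0  1  2

2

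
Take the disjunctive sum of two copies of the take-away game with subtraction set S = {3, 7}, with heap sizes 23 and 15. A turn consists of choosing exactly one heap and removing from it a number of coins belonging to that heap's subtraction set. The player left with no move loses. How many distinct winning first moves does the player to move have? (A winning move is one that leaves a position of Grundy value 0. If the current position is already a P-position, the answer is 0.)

All heaps use S = {3, 7}:
n :  0  1  2  3  4  5  6  7  8  9 10 11 12 13 14 15 16 17 18 19 20 21 22 23
G :  0  0  0  1  1  1  0  2  2  1  0  0  0  1  1  1  0  2  2  1  0  0  0  1
Heap A: G(23) = 1.
Heap B: G(15) = 1.
Combined Grundy value = 1 ⊕ 1 = 0.
A winning move leaves total XOR = 0, i.e. changes one component's Grundy value g to g ⊕ X where X is the current total.
Heap A: target g' = 1⊕0 = 1, but every legal move changes the Grundy value (mex property), so 0 moves.
Heap B: target g' = 1⊕0 = 1, but every legal move changes the Grundy value (mex property), so 0 moves.

0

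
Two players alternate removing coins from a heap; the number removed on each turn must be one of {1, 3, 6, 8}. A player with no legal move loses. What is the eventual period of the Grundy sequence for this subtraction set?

9

G(0) = 0
G(1) = mex{0} = 1
G(2) = mex{1} = 0
G(3) = mex{0,0} = 1
G(4) = mex{1,1} = 0
G(5) = mex{0,0} = 1
G(6) = mex{1,1,0} = 2
G(7) = mex{2,0,1} = 3
G(8) = mex{3,1,0,0} = 2
G(9) = mex{2,2,1,1} = 0
G(10) = mex{0,3,0,0} = 1
G(11) = mex{1,2,1,1} = 0
G(12) = mex{0,0,2,0} = 1
G(13) = mex{1,1,3,1} = 0
G(14) = mex{0,0,2,2} = 1
G(15) = mex{1,1,0,3} = 2
G(16) = mex{2,0,1,2} = 3
G(17) = mex{3,1,0,0} = 2
G(18) = mex{2,2,1,1} = 0
G(19) = mex{0,3,0,0} = 1
G(n+9) = G(n) holds for n = 0,…,7 (a full window of length max(S) = 8), so the sequence is purely periodic with period 9.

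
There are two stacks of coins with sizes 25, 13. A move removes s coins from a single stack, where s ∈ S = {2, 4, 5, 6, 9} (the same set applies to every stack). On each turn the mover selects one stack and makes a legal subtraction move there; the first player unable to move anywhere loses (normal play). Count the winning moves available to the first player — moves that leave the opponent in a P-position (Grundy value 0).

3

All stacks use S = {2, 4, 5, 6, 9}:
n :  0  1  2  3  4  5  6  7  8  9 10 11 12 13 14 15 16 17 18 19 20 21 22 23 24 25
G :  0  0  1  1  2  2  3  3  0  4  1  0  2  1  3  2  4  3  0  0  1  1  2  2  3  3
Stack A: G(25) = 3.
Stack B: G(13) = 1.
Combined Grundy value = 3 ⊕ 1 = 2.
A winning move leaves total XOR = 0, i.e. changes one component's Grundy value g to g ⊕ X where X is the current total.
Stack A: need g' = 3⊕2 = 1. Options: 25−2→G=2, 25−4→G=1, 25−5→G=1, 25−6→G=0, 25−9→G=4. Hits: 2.
Stack B: need g' = 1⊕2 = 3. Options: 13−2→G=0, 13−4→G=4, 13−5→G=0, 13−6→G=3, 13−9→G=2. Hits: 1.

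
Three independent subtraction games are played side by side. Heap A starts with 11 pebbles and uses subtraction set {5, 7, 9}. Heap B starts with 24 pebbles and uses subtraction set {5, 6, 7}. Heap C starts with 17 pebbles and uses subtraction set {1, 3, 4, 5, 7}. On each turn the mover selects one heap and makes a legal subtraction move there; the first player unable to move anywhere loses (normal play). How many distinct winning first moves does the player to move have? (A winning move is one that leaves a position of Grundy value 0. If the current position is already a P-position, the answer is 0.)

3

Heap A, S = {5, 7, 9}:
n :  0  1  2  3  4  5  6  7  8  9 10 11
G :  0  0  0  0  0  1  1  1  1  1  2  2
G_A(11) = 2.
Heap B, S = {5, 6, 7}:
n :  0  1  2  3  4  5  6  7  8  9 10 11 12 13 14 15 16 17 18 19 20 21 22 23 24
G :  0  0  0  0  0  1  1  1  1  1  2  2  0  0  0  0  0  1  1  1  1  1  2  2  0
G_B(24) = 0.
Heap C, S = {1, 3, 4, 5, 7}:
n :  0  1  2  3  4  5  6  7  8  9 10 11 12 13 14 15 16 17
G :  0  1  0  1  2  3  2  3  0  1  0  1  2  3  2  3  0  1
G_C(17) = 1.
Combined Grundy value = 2 ⊕ 0 ⊕ 1 = 3.
A winning move leaves total XOR = 0, i.e. changes one component's Grundy value g to g ⊕ X where X is the current total.
Heap A: need g' = 2⊕3 = 1. Options: 11−5→G=1, 11−7→G=0, 11−9→G=0. Hits: 1.
Heap B: need g' = 0⊕3 = 3. Options: 24−5→G=1, 24−6→G=1, 24−7→G=1. Hits: 0.
Heap C: need g' = 1⊕3 = 2. Options: 17−1→G=0, 17−3→G=2, 17−4→G=3, 17−5→G=2, 17−7→G=0. Hits: 2.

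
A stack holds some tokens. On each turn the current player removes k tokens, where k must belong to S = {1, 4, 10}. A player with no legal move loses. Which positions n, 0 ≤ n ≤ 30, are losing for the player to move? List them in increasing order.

0, 2, 5, 7, 13, 16, 18, 21, 24, 27, 29

n :  0  1  2  3  4  5  6  7  8  9 10 11 12 13 14 15 16 17 18 19 20 21 22 23 24 25 26 27 28 29 30
G :  0  1  0  1  2  0  1  0  1  2  3  2  3  0  1  3  0  1  0  1  2  0  1  2  0  1  2  0  1  0  1
P-positions are exactly the n with G(n) = 0.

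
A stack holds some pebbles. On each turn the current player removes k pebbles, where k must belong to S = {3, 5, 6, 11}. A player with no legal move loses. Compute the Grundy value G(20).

1

G(0) = 0
G(1) = mex{} = 0
G(2) = mex{} = 0
G(3) = mex{0} = 1
G(4) = mex{0} = 1
G(5) = mex{0,0} = 1
G(6) = mex{1,0,0} = 2
G(7) = mex{1,0,0} = 2
G(8) = mex{1,1,0} = 2
G(9) = mex{2,1,1} = 0
G(10) = mex{2,1,1} = 0
G(11) = mex{2,2,1,0} = 3
G(12) = mex{0,2,2,0} = 1
G(13) = mex{0,2,2,0} = 1
G(14) = mex{3,0,2,1} = 4
G(15) = mex{1,0,0,1} = 2
G(16) = mex{1,3,0,1} = 2
G(17) = mex{4,1,3,2} = 0
G(18) = mex{2,1,1,2} = 0
G(19) = mex{2,4,1,2} = 0
G(20) = mex{0,2,4,0} = 1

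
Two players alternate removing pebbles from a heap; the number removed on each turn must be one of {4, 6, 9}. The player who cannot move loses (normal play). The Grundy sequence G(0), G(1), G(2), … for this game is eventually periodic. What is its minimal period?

G(0) = 0
G(1) = mex{} = 0
G(2) = mex{} = 0
G(3) = mex{} = 0
G(4) = mex{0} = 1
G(5) = mex{0} = 1
G(6) = mex{0,0} = 1
G(7) = mex{0,0} = 1
G(8) = mex{1,0} = 2
G(9) = mex{1,0,0} = 2
G(10) = mex{1,1,0} = 2
G(11) = mex{1,1,0} = 2
G(12) = mex{2,1,0} = 3
G(13) = mex{2,1,1} = 0
G(14) = mex{2,2,1} = 0
G(15) = mex{2,2,1} = 0
G(16) = mex{3,2,1} = 0
G(17) = mex{0,2,2} = 1
G(18) = mex{0,3,2} = 1
G(19) = mex{0,0,2} = 1
G(20) = mex{0,0,2} = 1
G(21) = mex{1,0,3} = 2
G(22) = mex{1,0,0} = 2
G(23) = mex{1,1,0} = 2
G(24) = mex{1,1,0} = 2
G(25) = mex{2,1,0} = 3
G(26) = mex{2,1,1} = 0
G(27) = mex{2,2,1} = 0
G(n+13) = G(n) holds for n = 0,…,8 (a full window of length max(S) = 9), so the sequence is purely periodic with period 13.

13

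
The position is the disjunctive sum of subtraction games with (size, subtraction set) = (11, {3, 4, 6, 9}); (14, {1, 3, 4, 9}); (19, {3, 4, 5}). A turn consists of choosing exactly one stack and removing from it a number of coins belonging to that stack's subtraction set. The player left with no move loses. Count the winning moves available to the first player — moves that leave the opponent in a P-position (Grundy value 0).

Stack A, S = {3, 4, 6, 9}:
G(0) = 0
G(1) = mex{} = 0
G(2) = mex{} = 0
G(3) = mex{0} = 1
G(4) = mex{0,0} = 1
G(5) = mex{0,0} = 1
G(6) = mex{1,0,0} = 2
G(7) = mex{1,1,0} = 2
G(8) = mex{1,1,0} = 2
G(9) = mex{2,1,1,0} = 3
G(10) = mex{2,2,1,0} = 3
G(11) = mex{2,2,1,0} = 3
G_A(11) = 3.
Stack B, S = {1, 3, 4, 9}:
n :  0  1  2  3  4  5  6  7  8  9 10 11 12 13 14
G :  0  1  0  1  2  3  2  0  1  4  3  2  0  1  0
G_B(14) = 0.
Stack C, S = {3, 4, 5}:
G(0) = 0
G(1) = mex{} = 0
G(2) = mex{} = 0
G(3) = mex{0} = 1
G(4) = mex{0,0} = 1
G(5) = mex{0,0,0} = 1
G(6) = mex{1,0,0} = 2
G(7) = mex{1,1,0} = 2
G(8) = mex{1,1,1} = 0
G(9) = mex{2,1,1} = 0
G(10) = mex{2,2,1} = 0
G(11) = mex{0,2,2} = 1
G(12) = mex{0,0,2} = 1
G(13) = mex{0,0,0} = 1
G(14) = mex{1,0,0} = 2
G(15) = mex{1,1,0} = 2
G(16) = mex{1,1,1} = 0
G(17) = mex{2,1,1} = 0
G(18) = mex{2,2,1} = 0
G(19) = mex{0,2,2} = 1
G_C(19) = 1.
Combined Grundy value = 3 ⊕ 0 ⊕ 1 = 2.
A winning move leaves total XOR = 0, i.e. changes one component's Grundy value g to g ⊕ X where X is the current total.
Stack A: need g' = 3⊕2 = 1. Options: 11−3→G=2, 11−4→G=2, 11−6→G=1, 11−9→G=0. Hits: 1.
Stack B: need g' = 0⊕2 = 2. Options: 14−1→G=1, 14−3→G=2, 14−4→G=3, 14−9→G=3. Hits: 1.
Stack C: need g' = 1⊕2 = 3. Options: 19−3→G=0, 19−4→G=2, 19−5→G=2. Hits: 0.

2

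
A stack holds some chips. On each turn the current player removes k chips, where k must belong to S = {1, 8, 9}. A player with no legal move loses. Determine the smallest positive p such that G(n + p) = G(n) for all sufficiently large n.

G(0) = 0
G(1) = mex{0} = 1
G(2) = mex{1} = 0
G(3) = mex{0} = 1
G(4) = mex{1} = 0
G(5) = mex{0} = 1
G(6) = mex{1} = 0
G(7) = mex{0} = 1
G(8) = mex{1,0} = 2
G(9) = mex{2,1,0} = 3
G(10) = mex{3,0,1} = 2
G(11) = mex{2,1,0} = 3
G(12) = mex{3,0,1} = 2
G(13) = mex{2,1,0} = 3
G(14) = mex{3,0,1} = 2
G(15) = mex{2,1,0} = 3
G(16) = mex{3,2,1} = 0
G(17) = mex{0,3,2} = 1
G(18) = mex{1,2,3} = 0
G(19) = mex{0,3,2} = 1
G(20) = mex{1,2,3} = 0
G(21) = mex{0,3,2} = 1
G(22) = mex{1,2,3} = 0
G(23) = mex{0,3,2} = 1
G(24) = mex{1,0,3} = 2
G(25) = mex{2,1,0} = 3
G(26) = mex{3,0,1} = 2
G(27) = mex{2,1,0} = 3
G(28) = mex{3,0,1} = 2
G(29) = mex{2,1,0} = 3
G(30) = mex{3,0,1} = 2
G(31) = mex{2,1,0} = 3
G(32) = mex{3,2,1} = 0
G(33) = mex{0,3,2} = 1
G(n+16) = G(n) holds for n = 0,…,8 (a full window of length max(S) = 9), so the sequence is purely periodic with period 16.

16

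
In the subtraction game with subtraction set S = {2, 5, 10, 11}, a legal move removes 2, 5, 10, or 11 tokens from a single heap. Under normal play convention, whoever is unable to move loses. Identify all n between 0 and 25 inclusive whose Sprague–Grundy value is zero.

G(0) = 0
G(1) = mex{} = 0
G(2) = mex{0} = 1
G(3) = mex{0} = 1
G(4) = mex{1} = 0
G(5) = mex{1,0} = 2
G(6) = mex{0,0} = 1
G(7) = mex{2,1} = 0
G(8) = mex{1,1} = 0
G(9) = mex{0,0} = 1
G(10) = mex{0,2,0} = 1
G(11) = mex{1,1,0,0} = 2
G(12) = mex{1,0,1,0} = 2
G(13) = mex{2,0,1,1} = 3
G(14) = mex{2,1,0,1} = 3
G(15) = mex{3,1,2,0} = 4
G(16) = mex{3,2,1,2} = 0
G(17) = mex{4,2,0,1} = 3
G(18) = mex{0,3,0,0} = 1
G(19) = mex{3,3,1,0} = 2
G(20) = mex{1,4,1,1} = 0
G(21) = mex{2,0,2,1} = 3
G(22) = mex{0,3,2,2} = 1
G(23) = mex{3,1,3,2} = 0
G(24) = mex{1,2,3,3} = 0
G(25) = mex{0,0,4,3} = 1
P-positions are exactly the n with G(n) = 0.

0, 1, 4, 7, 8, 16, 20, 23, 24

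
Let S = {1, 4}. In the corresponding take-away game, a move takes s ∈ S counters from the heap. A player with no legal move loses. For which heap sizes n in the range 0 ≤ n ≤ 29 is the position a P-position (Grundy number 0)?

0, 2, 5, 7, 10, 12, 15, 17, 20, 22, 25, 27

n :  0  1  2  3  4  5  6  7  8  9 10 11 12 13 14 15 16 17 18 19 20 21 22 23 24 25 26 27 28 29
G :  0  1  0  1  2  0  1  0  1  2  0  1  0  1  2  0  1  0  1  2  0  1  0  1  2  0  1  0  1  2
P-positions are exactly the n with G(n) = 0.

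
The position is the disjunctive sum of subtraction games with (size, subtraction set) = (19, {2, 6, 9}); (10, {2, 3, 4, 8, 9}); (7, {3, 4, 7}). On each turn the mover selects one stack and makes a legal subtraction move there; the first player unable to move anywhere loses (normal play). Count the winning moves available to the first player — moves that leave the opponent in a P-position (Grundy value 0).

0

Stack A, S = {2, 6, 9}:
G(0) = 0
G(1) = mex{} = 0
G(2) = mex{0} = 1
G(3) = mex{0} = 1
G(4) = mex{1} = 0
G(5) = mex{1} = 0
G(6) = mex{0,0} = 1
G(7) = mex{0,0} = 1
G(8) = mex{1,1} = 0
G(9) = mex{1,1,0} = 2
G(10) = mex{0,0,0} = 1
G(11) = mex{2,0,1} = 3
G(12) = mex{1,1,1} = 0
G(13) = mex{3,1,0} = 2
G(14) = mex{0,0,0} = 1
G(15) = mex{2,2,1} = 0
G(16) = mex{1,1,1} = 0
G(17) = mex{0,3,0} = 1
G(18) = mex{0,0,2} = 1
G(19) = mex{1,2,1} = 0
G_A(19) = 0.
Stack B, S = {2, 3, 4, 8, 9}:
n :  0  1  2  3  4  5  6  7  8  9 10
G :  0  0  1  1  2  2  0  0  1  1  2
G_B(10) = 2.
Stack C, S = {3, 4, 7}:
n : 0 1 2 3 4 5 6 7
G : 0 0 0 1 1 1 2 2
G_C(7) = 2.
Combined Grundy value = 0 ⊕ 2 ⊕ 2 = 0.
A winning move leaves total XOR = 0, i.e. changes one component's Grundy value g to g ⊕ X where X is the current total.
Stack A: target g' = 0⊕0 = 0, but every legal move changes the Grundy value (mex property), so 0 moves.
Stack B: target g' = 2⊕0 = 2, but every legal move changes the Grundy value (mex property), so 0 moves.
Stack C: target g' = 2⊕0 = 2, but every legal move changes the Grundy value (mex property), so 0 moves.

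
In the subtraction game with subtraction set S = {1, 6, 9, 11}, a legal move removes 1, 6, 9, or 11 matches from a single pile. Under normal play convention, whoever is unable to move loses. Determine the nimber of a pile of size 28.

1

G(0) = 0
G(1) = mex{0} = 1
G(2) = mex{1} = 0
G(3) = mex{0} = 1
G(4) = mex{1} = 0
G(5) = mex{0} = 1
G(6) = mex{1,0} = 2
G(7) = mex{2,1} = 0
G(8) = mex{0,0} = 1
G(9) = mex{1,1,0} = 2
G(10) = mex{2,0,1} = 3
G(11) = mex{3,1,0,0} = 2
G(12) = mex{2,2,1,1} = 0
G(13) = mex{0,0,0,0} = 1
G(14) = mex{1,1,1,1} = 0
G(15) = mex{0,2,2,0} = 1
G(16) = mex{1,3,0,1} = 2
G(17) = mex{2,2,1,2} = 0
G(18) = mex{0,0,2,0} = 1
G(19) = mex{1,1,3,1} = 0
G(20) = mex{0,0,2,2} = 1
G(21) = mex{1,1,0,3} = 2
G(22) = mex{2,2,1,2} = 0
G(23) = mex{0,0,0,0} = 1
G(24) = mex{1,1,1,1} = 0
G(25) = mex{0,0,2,0} = 1
G(26) = mex{1,1,0,1} = 2
G(27) = mex{2,2,1,2} = 0
G(28) = mex{0,0,0,0} = 1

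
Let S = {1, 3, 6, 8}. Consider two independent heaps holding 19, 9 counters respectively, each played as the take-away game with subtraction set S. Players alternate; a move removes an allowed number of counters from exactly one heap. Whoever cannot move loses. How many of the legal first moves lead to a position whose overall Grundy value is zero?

All heaps use S = {1, 3, 6, 8}:
n :  0  1  2  3  4  5  6  7  8  9 10 11 12 13 14 15 16 17 18 19
G :  0  1  0  1  0  1  2  3  2  0  1  0  1  0  1  2  3  2  0  1
Heap A: G(19) = 1.
Heap B: G(9) = 0.
Combined Grundy value = 1 ⊕ 0 = 1.
A winning move leaves total XOR = 0, i.e. changes one component's Grundy value g to g ⊕ X where X is the current total.
Heap A: need g' = 1⊕1 = 0. Options: 19−1→G=0, 19−3→G=3, 19−6→G=0, 19−8→G=0. Hits: 3.
Heap B: need g' = 0⊕1 = 1. Options: 9−1→G=2, 9−3→G=2, 9−6→G=1, 9−8→G=1. Hits: 2.

5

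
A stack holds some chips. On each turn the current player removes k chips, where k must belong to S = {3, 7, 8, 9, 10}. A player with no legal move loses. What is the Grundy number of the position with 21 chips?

1

n :  0  1  2  3  4  5  6  7  8  9 10 11 12 13 14 15 16 17 18 19 20 21
G :  0  0  0  1  1  1  0  2  2  1  3  3  2  2  4  3  3  0  0  0  1  1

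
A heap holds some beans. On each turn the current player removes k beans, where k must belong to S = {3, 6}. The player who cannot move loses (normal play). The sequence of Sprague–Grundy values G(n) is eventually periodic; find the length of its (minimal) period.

9

G(0) = 0
G(1) = mex{} = 0
G(2) = mex{} = 0
G(3) = mex{0} = 1
G(4) = mex{0} = 1
G(5) = mex{0} = 1
G(6) = mex{1,0} = 2
G(7) = mex{1,0} = 2
G(8) = mex{1,0} = 2
G(9) = mex{2,1} = 0
G(10) = mex{2,1} = 0
G(11) = mex{2,1} = 0
G(12) = mex{0,2} = 1
G(13) = mex{0,2} = 1
G(14) = mex{0,2} = 1
G(15) = mex{1,0} = 2
G(16) = mex{1,0} = 2
G(17) = mex{1,0} = 2
G(18) = mex{2,1} = 0
G(19) = mex{2,1} = 0
G(n+9) = G(n) holds for n = 0,…,5 (a full window of length max(S) = 6), so the sequence is purely periodic with period 9.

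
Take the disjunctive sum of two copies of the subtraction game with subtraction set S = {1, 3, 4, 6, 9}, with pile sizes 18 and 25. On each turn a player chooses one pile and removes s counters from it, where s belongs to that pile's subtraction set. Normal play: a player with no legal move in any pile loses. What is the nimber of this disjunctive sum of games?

3

All piles use S = {1, 3, 4, 6, 9}:
G(0) = 0
G(1) = mex{0} = 1
G(2) = mex{1} = 0
G(3) = mex{0,0} = 1
G(4) = mex{1,1,0} = 2
G(5) = mex{2,0,1} = 3
G(6) = mex{3,1,0,0} = 2
G(7) = mex{2,2,1,1} = 0
G(8) = mex{0,3,2,0} = 1
G(9) = mex{1,2,3,1,0} = 4
G(10) = mex{4,0,2,2,1} = 3
G(11) = mex{3,1,0,3,0} = 2
G(12) = mex{2,4,1,2,1} = 0
G(13) = mex{0,3,4,0,2} = 1
G(14) = mex{1,2,3,1,3} = 0
G(15) = mex{0,0,2,4,2} = 1
G(16) = mex{1,1,0,3,0} = 2
G(17) = mex{2,0,1,2,1} = 3
G(18) = mex{3,1,0,0,4} = 2
G(19) = mex{2,2,1,1,3} = 0
G(20) = mex{0,3,2,0,2} = 1
G(21) = mex{1,2,3,1,0} = 4
G(22) = mex{4,0,2,2,1} = 3
G(23) = mex{3,1,0,3,0} = 2
G(24) = mex{2,4,1,2,1} = 0
G(25) = mex{0,3,4,0,2} = 1
Pile A: G(18) = 2.
Pile B: G(25) = 1.
Combined Grundy value = 2 ⊕ 1 = 3.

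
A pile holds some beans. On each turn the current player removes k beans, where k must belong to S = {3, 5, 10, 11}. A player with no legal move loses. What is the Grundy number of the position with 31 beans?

0

G(0) = 0
G(1) = mex{} = 0
G(2) = mex{} = 0
G(3) = mex{0} = 1
G(4) = mex{0} = 1
G(5) = mex{0,0} = 1
G(6) = mex{1,0} = 2
G(7) = mex{1,0} = 2
G(8) = mex{1,1} = 0
G(9) = mex{2,1} = 0
G(10) = mex{2,1,0} = 3
G(11) = mex{0,2,0,0} = 1
G(12) = mex{0,2,0,0} = 1
G(13) = mex{3,0,1,0} = 2
G(14) = mex{1,0,1,1} = 2
G(15) = mex{1,3,1,1} = 0
G(16) = mex{2,1,2,1} = 0
G(17) = mex{2,1,2,2} = 0
G(18) = mex{0,2,0,2} = 1
G(19) = mex{0,2,0,0} = 1
G(20) = mex{0,0,3,0} = 1
G(21) = mex{1,0,1,3} = 2
G(22) = mex{1,0,1,1} = 2
G(23) = mex{1,1,2,1} = 0
G(24) = mex{2,1,2,2} = 0
G(25) = mex{2,1,0,2} = 3
G(26) = mex{0,2,0,0} = 1
G(27) = mex{0,2,0,0} = 1
G(28) = mex{3,0,1,0} = 2
G(29) = mex{1,0,1,1} = 2
G(30) = mex{1,3,1,1} = 0
G(31) = mex{2,1,2,1} = 0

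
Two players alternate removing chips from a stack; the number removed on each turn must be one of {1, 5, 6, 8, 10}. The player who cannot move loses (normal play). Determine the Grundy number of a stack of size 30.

2

G(0) = 0
G(1) = mex{0} = 1
G(2) = mex{1} = 0
G(3) = mex{0} = 1
G(4) = mex{1} = 0
G(5) = mex{0,0} = 1
G(6) = mex{1,1,0} = 2
G(7) = mex{2,0,1} = 3
G(8) = mex{3,1,0,0} = 2
G(9) = mex{2,0,1,1} = 3
G(10) = mex{3,1,0,0,0} = 2
G(11) = mex{2,2,1,1,1} = 0
G(12) = mex{0,3,2,0,0} = 1
G(13) = mex{1,2,3,1,1} = 0
G(14) = mex{0,3,2,2,0} = 1
G(15) = mex{1,2,3,3,1} = 0
G(16) = mex{0,0,2,2,2} = 1
G(17) = mex{1,1,0,3,3} = 2
G(18) = mex{2,0,1,2,2} = 3
G(19) = mex{3,1,0,0,3} = 2
G(20) = mex{2,0,1,1,2} = 3
G(21) = mex{3,1,0,0,0} = 2
G(22) = mex{2,2,1,1,1} = 0
G(23) = mex{0,3,2,0,0} = 1
G(24) = mex{1,2,3,1,1} = 0
G(25) = mex{0,3,2,2,0} = 1
G(26) = mex{1,2,3,3,1} = 0
G(27) = mex{0,0,2,2,2} = 1
G(28) = mex{1,1,0,3,3} = 2
G(29) = mex{2,0,1,2,2} = 3
G(30) = mex{3,1,0,0,3} = 2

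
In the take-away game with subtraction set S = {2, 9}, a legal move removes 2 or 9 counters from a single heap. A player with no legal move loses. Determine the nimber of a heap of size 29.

n :  0  1  2  3  4  5  6  7  8  9 10 11 12 13 14 15 16 17 18 19 20 21 22 23 24 25 26 27 28 29
G :  0  0  1  1  0  0  1  1  0  2  1  0  0  1  1  0  0  1  1  0  2  1  0  0  1  1  0  0  1  1

1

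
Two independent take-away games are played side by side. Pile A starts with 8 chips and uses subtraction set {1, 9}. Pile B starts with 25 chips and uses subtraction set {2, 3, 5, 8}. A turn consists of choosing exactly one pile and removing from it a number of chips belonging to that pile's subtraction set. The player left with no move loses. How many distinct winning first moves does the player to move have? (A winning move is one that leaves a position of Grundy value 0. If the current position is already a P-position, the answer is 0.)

Pile A, S = {1, 9}:
G(0) = 0
G(1) = mex{0} = 1
G(2) = mex{1} = 0
G(3) = mex{0} = 1
G(4) = mex{1} = 0
G(5) = mex{0} = 1
G(6) = mex{1} = 0
G(7) = mex{0} = 1
G(8) = mex{1} = 0
G_A(8) = 0.
Pile B, S = {2, 3, 5, 8}:
n :  0  1  2  3  4  5  6  7  8  9 10 11 12 13 14 15 16 17 18 19 20 21 22 23 24 25
G :  0  0  1  1  2  2  3  0  4  1  3  0  4  1  2  2  3  0  0  1  1  2  3  3  0  2
G_B(25) = 2.
Combined Grundy value = 0 ⊕ 2 = 2.
A winning move leaves total XOR = 0, i.e. changes one component's Grundy value g to g ⊕ X where X is the current total.
Pile A: need g' = 0⊕2 = 2. Options: 8−1→G=1. Hits: 0.
Pile B: need g' = 2⊕2 = 0. Options: 25−2→G=3, 25−3→G=3, 25−5→G=1, 25−8→G=0. Hits: 1.

1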